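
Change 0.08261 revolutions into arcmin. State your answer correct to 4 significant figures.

1 rev = 21600.0 arcmin.
So 0.08261 × 21600.0 ≈ 1784 arcmin.

1784 arcminutes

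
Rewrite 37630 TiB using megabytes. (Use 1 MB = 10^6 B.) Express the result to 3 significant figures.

1 TiB = 1.09951 × 10^6 megabytes.
So 37630 × 1.09951 × 10^6 ≈ 4.14 × 10^10 MB.

4.14 × 10^10 megabytes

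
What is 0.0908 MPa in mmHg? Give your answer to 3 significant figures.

1 megapascal = 7500.62 mmHg.
0.0908 × 7500.62 ≈ 681 mmHg.

681 millimeters of mercury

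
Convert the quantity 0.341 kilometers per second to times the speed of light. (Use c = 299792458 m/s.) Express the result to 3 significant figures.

1 km/s = 3.33564 × 10^-6 c.
0.341 × 3.33564 × 10^-6 ≈ 1.14 × 10^-6 c.

1.14 × 10^-6 c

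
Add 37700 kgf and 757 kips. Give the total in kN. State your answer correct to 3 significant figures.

3740 kN

37700 kgf = 369.711 kN and 757 kip = 3367.30 kN.
369.711 + 3367.30 ≈ 3740 kN.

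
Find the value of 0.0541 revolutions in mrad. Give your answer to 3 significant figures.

340 mrad

1 revolution = 6283.19 mrad.
So 0.0541 × 6283.19 ≈ 340 mrad.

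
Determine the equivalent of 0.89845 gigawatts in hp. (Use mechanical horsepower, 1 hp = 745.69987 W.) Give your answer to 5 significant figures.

1 GW = 1.34102e+6 hp.
Thus 0.89845 × 1.34102e+6 ≈ 1.2048e+6 hp.

1.2048e+6 hp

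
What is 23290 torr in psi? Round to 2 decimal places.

1 torr = 0.0193368 pounds per square inch.
Then 23290 × 0.0193368 ≈ 450.35 psi.

450.35 psi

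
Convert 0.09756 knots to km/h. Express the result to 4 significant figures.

1 knot = 1.85200 km/h.
So 0.09756 × 1.85200 ≈ 0.1807 km/h.

0.1807 km/h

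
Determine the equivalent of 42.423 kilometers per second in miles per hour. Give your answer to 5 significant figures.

94898 mph

1 kilometer per second = 2236.94 miles per hour.
Then 42.423 × 2236.94 ≈ 94898 mph.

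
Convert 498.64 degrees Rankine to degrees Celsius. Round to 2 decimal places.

°R = (°C + 273.15) × 9/5.
Applying the formula gives 3.87 °C.

3.87 degrees Celsius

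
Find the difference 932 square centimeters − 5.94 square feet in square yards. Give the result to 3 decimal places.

932 cm² = 0.111466 yd² and 5.94 ft² = 0.660000 yd².
0.111466 − 0.660000 ≈ -0.549 yd².

-0.549 yd²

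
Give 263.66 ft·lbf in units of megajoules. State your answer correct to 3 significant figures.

0.000357 megajoules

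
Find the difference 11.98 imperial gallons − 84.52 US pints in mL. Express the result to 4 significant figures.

14470 milliliters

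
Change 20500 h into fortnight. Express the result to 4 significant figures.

1 hour = 0.00297619 fortnights.
Thus 20500 × 0.00297619 ≈ 61.01 fortnight.

61.01 fortnights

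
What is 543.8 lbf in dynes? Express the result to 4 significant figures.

2.419 × 10^8 dyn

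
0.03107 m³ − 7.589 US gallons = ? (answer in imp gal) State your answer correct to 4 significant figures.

0.03107 m³ = 6.83444 imp gal and 7.589 US gal = 6.31916 imp gal.
6.83444 − 6.31916 ≈ 0.5153 imp gal.

0.5153 imperial gallons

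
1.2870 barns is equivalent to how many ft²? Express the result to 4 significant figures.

1 barn = 1.07639e-27 square feet.
Thus 1.2870 × 1.07639e-27 ≈ 1.385e-27 ft².

1.385e-27 ft²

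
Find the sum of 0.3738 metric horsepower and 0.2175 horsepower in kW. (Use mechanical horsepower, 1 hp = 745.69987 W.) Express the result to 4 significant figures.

0.4371 kilowatts

0.3738 PS = 0.274929 kW and 0.2175 hp = 0.162190 kW.
0.274929 + 0.162190 ≈ 0.4371 kW.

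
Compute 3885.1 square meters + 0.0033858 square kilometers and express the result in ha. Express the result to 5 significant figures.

3885.1 m² = 0.388510 ha and 0.0033858 km² = 0.338580 ha.
0.388510 + 0.338580 ≈ 0.72709 ha.

0.72709 hectares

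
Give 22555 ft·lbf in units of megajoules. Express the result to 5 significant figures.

0.030580 megajoules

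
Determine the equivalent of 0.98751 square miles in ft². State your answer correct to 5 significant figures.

1 mi² = 2.78784e+7 square feet.
0.98751 × 2.78784e+7 ≈ 2.7530e+7 ft².

2.7530e+7 ft²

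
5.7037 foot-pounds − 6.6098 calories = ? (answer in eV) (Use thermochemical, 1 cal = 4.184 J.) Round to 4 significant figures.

-1.243e+20 eV

5.7037 ft·lbf = 4.82667e+19 eV and 6.6098 cal = 1.72611e+20 eV.
4.82667e+19 − 1.72611e+20 ≈ -1.243e+20 eV.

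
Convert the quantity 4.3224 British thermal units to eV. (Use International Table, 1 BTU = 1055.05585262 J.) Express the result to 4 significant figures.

2.846 × 10^22 eV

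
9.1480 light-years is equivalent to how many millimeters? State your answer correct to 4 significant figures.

8.655 × 10^19 mm

1 light-year = 9.46073 × 10^18 millimeters.
So 9.1480 × 9.46073 × 10^18 ≈ 8.655 × 10^19 mm.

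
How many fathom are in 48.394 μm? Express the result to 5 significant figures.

1 micrometer = 5.46807 × 10^-7 fathoms.
Thus 48.394 × 5.46807 × 10^-7 ≈ 2.6462 × 10^-5 fathom.

2.6462 × 10^-5 fathom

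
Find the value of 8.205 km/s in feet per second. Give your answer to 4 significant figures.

1 km/s = 3280.84 ft/s.
Thus 8.205 × 3280.84 ≈ 26920 ft/s.

26920 ft/s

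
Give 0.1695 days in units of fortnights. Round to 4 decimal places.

0.0121 fortnight

1 d = 0.0714286 fortnight.
0.1695 × 0.0714286 ≈ 0.0121 fortnight.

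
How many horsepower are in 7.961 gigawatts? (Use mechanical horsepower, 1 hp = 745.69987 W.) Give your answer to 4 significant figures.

1 gigawatt = 1.34102e+6 hp.
7.961 × 1.34102e+6 ≈ 1.068e+7 hp.

1.068e+7 hp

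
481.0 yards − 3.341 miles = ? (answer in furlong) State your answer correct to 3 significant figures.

-24.5 furlong

481.0 yd = 2.18636 furlong and 3.341 mi = 26.7280 furlong.
2.18636 − 26.7280 ≈ -24.5 furlong.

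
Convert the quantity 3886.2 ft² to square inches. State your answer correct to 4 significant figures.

559600 square inches

1 square foot = 144.000 in².
3886.2 × 144.000 ≈ 559600 in².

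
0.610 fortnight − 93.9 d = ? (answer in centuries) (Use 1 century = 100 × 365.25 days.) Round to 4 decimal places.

-0.0023 century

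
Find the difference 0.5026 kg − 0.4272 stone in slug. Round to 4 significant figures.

-0.1514 slugs

0.5026 kg = 0.03443904 slug and 0.4272 st = 0.1858889 slug.
0.03443904 − 0.1858889 ≈ -0.1514 slug.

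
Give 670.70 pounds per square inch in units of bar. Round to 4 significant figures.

46.24 bar

1 psi = 0.0689476 bar.
Then 670.70 × 0.0689476 ≈ 46.24 bar.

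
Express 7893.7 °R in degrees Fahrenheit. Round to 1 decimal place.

7434.0 degrees Fahrenheit

°R = °F + 459.67.
Applying the formula gives 7434.0 °F.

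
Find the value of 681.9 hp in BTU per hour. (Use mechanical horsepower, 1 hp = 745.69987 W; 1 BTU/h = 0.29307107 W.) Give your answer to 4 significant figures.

1 hp = 2544.43 BTU/h.
Then 681.9 × 2544.43 ≈ 1.735e+6 BTU/h.

1.735e+6 BTU/h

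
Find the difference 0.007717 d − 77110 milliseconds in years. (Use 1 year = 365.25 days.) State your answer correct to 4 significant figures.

1.868e-5 yr

0.007717 d = 2.11280e-5 yr and 77110 ms = 2.44347e-6 yr.
2.11280e-5 − 2.44347e-6 ≈ 1.868e-5 yr.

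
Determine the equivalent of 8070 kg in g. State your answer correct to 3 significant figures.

1 kilogram = 1000.00 g.
8070 × 1000.00 ≈ 8.07 × 10^6 g.

8.07 × 10^6 grams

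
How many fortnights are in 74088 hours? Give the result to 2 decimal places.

220.50 fortnights

1 h = 0.00297619 fortnight.
74088 × 0.00297619 ≈ 220.50 fortnight.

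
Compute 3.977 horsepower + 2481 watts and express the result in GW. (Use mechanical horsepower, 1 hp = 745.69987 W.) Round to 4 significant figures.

5.447e-6 GW

3.977 hp = 2.96565e-6 GW and 2481 W = 2.48100e-6 GW.
2.96565e-6 + 2.48100e-6 ≈ 5.447e-6 GW.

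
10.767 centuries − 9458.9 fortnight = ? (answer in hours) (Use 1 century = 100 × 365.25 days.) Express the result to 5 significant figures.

10.767 century = 9.43835e+6 h and 9458.9 fortnight = 3.17819e+6 h.
9.43835e+6 − 3.17819e+6 ≈ 6.2602e+6 h.

6.2602e+6 hours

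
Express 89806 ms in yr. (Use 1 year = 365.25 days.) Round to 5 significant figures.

1 ms = 3.16881e-11 yr.
So 89806 × 3.16881e-11 ≈ 2.8458e-6 yr.

2.8458e-6 years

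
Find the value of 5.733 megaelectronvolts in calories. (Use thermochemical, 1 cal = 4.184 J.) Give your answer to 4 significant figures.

2.195 × 10^-13 cal

1 megaelectronvolt = 3.82929 × 10^-14 cal.
Thus 5.733 × 3.82929 × 10^-14 ≈ 2.195 × 10^-13 cal.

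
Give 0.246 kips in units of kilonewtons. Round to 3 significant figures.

1.09 kN

1 kip = 4.44822 kN.
Then 0.246 × 4.44822 ≈ 1.09 kN.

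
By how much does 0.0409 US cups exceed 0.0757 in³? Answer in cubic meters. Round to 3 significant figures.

0.0409 US cup = 9.67646e-6 m³ and 0.0757 in³ = 1.24050e-6 m³.
9.67646e-6 − 1.24050e-6 ≈ 8.44e-6 m³.

8.44e-6 cubic meters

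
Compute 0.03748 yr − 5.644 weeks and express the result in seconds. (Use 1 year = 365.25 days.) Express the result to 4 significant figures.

-2.231 × 10^6 s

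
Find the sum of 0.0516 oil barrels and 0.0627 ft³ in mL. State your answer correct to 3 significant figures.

0.0516 bbl = 8203.74 mL and 0.0627 ft³ = 1775.47 mL.
8203.74 + 1775.47 ≈ 9980 mL.

9980 milliliters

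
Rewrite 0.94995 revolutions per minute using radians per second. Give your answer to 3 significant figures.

1 rpm = 0.104720 rad/s.
Thus 0.94995 × 0.104720 ≈ 0.0995 rad/s.

0.0995 rad/s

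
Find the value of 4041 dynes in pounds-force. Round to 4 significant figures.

0.009085 lbf

1 dyne = 2.24809e-6 pounds-force.
4041 × 2.24809e-6 ≈ 0.009085 lbf.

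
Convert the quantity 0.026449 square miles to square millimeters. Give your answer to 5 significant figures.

6.8503e+10 square millimeters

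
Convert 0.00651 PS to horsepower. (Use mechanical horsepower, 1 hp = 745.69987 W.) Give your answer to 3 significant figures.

0.00642 horsepower

1 metric horsepower = 0.986320 horsepower.
Thus 0.00651 × 0.986320 ≈ 0.00642 hp.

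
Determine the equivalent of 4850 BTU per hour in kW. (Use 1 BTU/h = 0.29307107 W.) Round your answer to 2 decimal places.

1.42 kW

1 BTU per hour = 0.000293071 kW.
So 4850 × 0.000293071 ≈ 1.42 kW.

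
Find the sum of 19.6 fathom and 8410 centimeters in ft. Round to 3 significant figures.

19.6 fathom = 117.600 ft and 8410 cm = 275.919 ft.
117.600 + 275.919 ≈ 394 ft.

394 ft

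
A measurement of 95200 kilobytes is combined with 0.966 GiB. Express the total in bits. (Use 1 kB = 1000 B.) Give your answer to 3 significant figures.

9.06e+9 bit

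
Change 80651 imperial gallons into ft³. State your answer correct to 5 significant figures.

12948 ft³

1 imperial gallon = 0.160544 cubic feet.
80651 × 0.160544 ≈ 12948 ft³.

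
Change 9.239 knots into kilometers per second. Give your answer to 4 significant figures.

1 kn = 0.000514444 km/s.
Thus 9.239 × 0.000514444 ≈ 0.004753 km/s.

0.004753 kilometers per second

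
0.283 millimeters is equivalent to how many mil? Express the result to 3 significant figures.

11.1 mil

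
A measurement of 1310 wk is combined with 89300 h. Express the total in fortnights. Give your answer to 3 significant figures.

1310 wk = 655.000 fortnight and 89300 h = 265.774 fortnight.
655.000 + 265.774 ≈ 921 fortnight.

921 fortnights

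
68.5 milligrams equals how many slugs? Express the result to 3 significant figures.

4.69e-6 slug

1 mg = 6.85218e-8 slug.
So 68.5 × 6.85218e-8 ≈ 4.69e-6 slug.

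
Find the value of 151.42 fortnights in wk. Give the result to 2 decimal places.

1 fortnight = 2.00000 weeks.
So 151.42 × 2.00000 ≈ 302.84 wk.

302.84 wk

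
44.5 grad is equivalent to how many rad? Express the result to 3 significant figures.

1 gradian = 0.0157080 radians.
Then 44.5 × 0.0157080 ≈ 0.699 rad.

0.699 radians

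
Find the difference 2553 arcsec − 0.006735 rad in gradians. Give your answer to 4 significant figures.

0.3592 gradians

2553 arcsec = 0.787963 grad and 0.006735 rad = 0.428763 grad.
0.787963 − 0.428763 ≈ 0.3592 grad.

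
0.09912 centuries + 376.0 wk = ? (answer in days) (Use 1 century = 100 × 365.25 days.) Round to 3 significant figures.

0.09912 century = 3620.36 d and 376.0 wk = 2632.00 d.
3620.36 + 2632.00 ≈ 6250 d.

6250 d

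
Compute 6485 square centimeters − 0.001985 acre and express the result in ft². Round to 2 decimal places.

-79.49 square feet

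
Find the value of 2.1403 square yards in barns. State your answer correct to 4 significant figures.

1.790 × 10^28 barn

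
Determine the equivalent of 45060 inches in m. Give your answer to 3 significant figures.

1140 m

1 in = 0.0254000 meters.
45060 × 0.0254000 ≈ 1140 m.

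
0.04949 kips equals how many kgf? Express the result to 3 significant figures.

22.4 kgf

1 kip = 453.592 kgf.
Thus 0.04949 × 453.592 ≈ 22.4 kgf.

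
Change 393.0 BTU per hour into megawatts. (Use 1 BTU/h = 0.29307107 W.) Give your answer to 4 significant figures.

0.0001152 MW

1 BTU per hour = 2.93071e-7 MW.
Thus 393.0 × 2.93071e-7 ≈ 0.0001152 MW.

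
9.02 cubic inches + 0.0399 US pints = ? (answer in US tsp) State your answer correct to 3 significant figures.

9.02 in³ = 29.9886 US tsp and 0.0399 US pt = 3.83040 US tsp.
29.9886 + 3.83040 ≈ 33.8 US tsp.

33.8 US tsp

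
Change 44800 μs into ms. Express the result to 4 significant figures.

44.80 milliseconds

1 microsecond = 0.00100000 ms.
So 44800 × 0.00100000 ≈ 44.80 ms.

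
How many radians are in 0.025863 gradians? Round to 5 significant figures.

1 grad = 0.0157080 rad.
Thus 0.025863 × 0.0157080 ≈ 0.00040626 rad.

0.00040626 rad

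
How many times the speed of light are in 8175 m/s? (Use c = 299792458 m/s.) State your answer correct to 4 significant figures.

2.727e-5 times the speed of light

1 meter per second = 3.33564e-9 c.
8175 × 3.33564e-9 ≈ 2.727e-5 c.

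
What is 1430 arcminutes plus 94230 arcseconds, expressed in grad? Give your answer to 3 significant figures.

1430 arcmin = 26.4815 grad and 94230 arcsec = 29.0833 grad.
26.4815 + 29.0833 ≈ 55.6 grad.

55.6 gradians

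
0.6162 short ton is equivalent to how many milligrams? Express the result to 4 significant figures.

5.590e+8 mg

1 short ton = 9.07185e+8 milligrams.
0.6162 × 9.07185e+8 ≈ 5.590e+8 mg.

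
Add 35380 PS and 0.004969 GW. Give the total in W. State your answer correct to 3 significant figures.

35380 PS = 2.60219 × 10^7 W and 0.004969 GW = 4.96900 × 10^6 W.
2.60219 × 10^7 + 4.96900 × 10^6 ≈ 3.10 × 10^7 W.

3.10 × 10^7 W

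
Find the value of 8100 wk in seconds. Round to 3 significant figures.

4.90 × 10^9 seconds

1 week = 604800 s.
8100 × 604800 ≈ 4.90 × 10^9 s.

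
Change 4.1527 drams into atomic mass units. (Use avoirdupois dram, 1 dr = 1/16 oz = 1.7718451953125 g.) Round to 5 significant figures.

1 dram = 1.06703 × 10^24 u.
4.1527 × 1.06703 × 10^24 ≈ 4.4311 × 10^24 u.

4.4311 × 10^24 u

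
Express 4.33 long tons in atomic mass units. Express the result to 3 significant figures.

1 long ton = 6.11878e+29 atomic mass units.
4.33 × 6.11878e+29 ≈ 2.65e+30 u.

2.65e+30 u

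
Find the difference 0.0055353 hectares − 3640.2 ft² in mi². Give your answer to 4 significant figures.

-0.0001092 mi²

0.0055353 ha = 2.13719e-5 mi² and 3640.2 ft² = 0.000130574 mi².
2.13719e-5 − 0.000130574 ≈ -0.0001092 mi².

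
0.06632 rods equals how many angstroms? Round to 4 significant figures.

1 rod = 5.02920 × 10^10 Å.
Thus 0.06632 × 5.02920 × 10^10 ≈ 3.335 × 10^9 Å.

3.335 × 10^9 angstroms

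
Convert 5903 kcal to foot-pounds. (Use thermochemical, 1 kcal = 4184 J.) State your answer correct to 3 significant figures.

1.82e+7 ft·lbf

1 kcal = 3085.96 ft·lbf.
Then 5903 × 3085.96 ≈ 1.82e+7 ft·lbf.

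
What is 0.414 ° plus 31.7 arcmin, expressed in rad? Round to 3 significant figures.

0.0164 rad

0.414 ° = 0.00722566 rad and 31.7 arcmin = 0.00922116 rad.
0.00722566 + 0.00922116 ≈ 0.0164 rad.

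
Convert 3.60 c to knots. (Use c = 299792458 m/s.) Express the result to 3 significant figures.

1 c = 5.82750e+8 kn.
Then 3.60 × 5.82750e+8 ≈ 2.10e+9 kn.

2.10e+9 kn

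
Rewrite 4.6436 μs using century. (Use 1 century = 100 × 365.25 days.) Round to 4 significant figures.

1.471e-15 century

1 microsecond = 3.16881e-16 century.
4.6436 × 3.16881e-16 ≈ 1.471e-15 century.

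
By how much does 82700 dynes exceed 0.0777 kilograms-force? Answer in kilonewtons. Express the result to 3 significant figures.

82700 dyn = 0.000827000 kN and 0.0777 kgf = 0.000761977 kN.
0.000827000 − 0.000761977 ≈ 6.50e-5 kN.

6.50e-5 kilonewtons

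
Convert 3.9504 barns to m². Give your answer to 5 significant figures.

1 barn = 1.00000e-28 square meters.
Then 3.9504 × 1.00000e-28 ≈ 3.9504e-28 m².

3.9504e-28 m²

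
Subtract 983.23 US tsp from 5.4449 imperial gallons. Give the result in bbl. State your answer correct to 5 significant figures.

5.4449 imp gal = 0.155692 bbl and 983.23 US tsp = 0.0304821 bbl.
0.155692 − 0.0304821 ≈ 0.12521 bbl.

0.12521 bbl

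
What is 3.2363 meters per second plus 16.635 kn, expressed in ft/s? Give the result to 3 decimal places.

3.2363 m/s = 10.617782 ft/s and 16.635 kn = 28.076717 ft/s.
10.617782 + 28.076717 ≈ 38.694 ft/s.

38.694 ft/s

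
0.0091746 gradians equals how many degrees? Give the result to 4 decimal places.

0.0083 degrees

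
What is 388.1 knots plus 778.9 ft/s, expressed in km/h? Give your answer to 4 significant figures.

388.1 kn = 718.761 km/h and 778.9 ft/s = 854.671 km/h.
718.761 + 854.671 ≈ 1573 km/h.

1573 km/h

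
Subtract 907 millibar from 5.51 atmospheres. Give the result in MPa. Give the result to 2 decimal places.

5.51 atm = 0.558301 MPa and 907 mbar = 0.0907000 MPa.
0.558301 − 0.0907000 ≈ 0.47 MPa.

0.47 MPa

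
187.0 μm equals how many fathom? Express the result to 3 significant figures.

0.000102 fathom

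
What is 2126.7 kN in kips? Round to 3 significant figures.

1 kN = 0.224809 kip.
2126.7 × 0.224809 ≈ 478 kip.

478 kip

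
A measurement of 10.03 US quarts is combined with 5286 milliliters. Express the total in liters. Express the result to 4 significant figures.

10.03 US qt = 9.49192 L and 5286 mL = 5.28600 L.
9.49192 + 5.28600 ≈ 14.78 L.

14.78 liters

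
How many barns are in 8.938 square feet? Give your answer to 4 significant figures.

8.304 × 10^27 barns

1 ft² = 9.29030 × 10^26 barn.
Thus 8.938 × 9.29030 × 10^26 ≈ 8.304 × 10^27 barn.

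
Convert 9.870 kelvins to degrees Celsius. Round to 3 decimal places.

-263.280 degrees Celsius

K = °C + 273.15.
Applying the formula gives -263.280 °C.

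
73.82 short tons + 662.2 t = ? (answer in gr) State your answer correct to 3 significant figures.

1.13 × 10^10 gr

73.82 short ton = 1.03348 × 10^9 gr and 662.2 t = 1.02193 × 10^10 gr.
1.03348 × 10^9 + 1.02193 × 10^10 ≈ 1.13 × 10^10 gr.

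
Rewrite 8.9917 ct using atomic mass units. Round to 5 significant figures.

1.0830 × 10^24 u

1 ct = 1.20443 × 10^23 atomic mass units.
Thus 8.9917 × 1.20443 × 10^23 ≈ 1.0830 × 10^24 u.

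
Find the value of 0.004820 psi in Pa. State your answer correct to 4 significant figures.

33.23 Pa

1 pound per square inch = 6894.76 Pa.
So 0.004820 × 6894.76 ≈ 33.23 Pa.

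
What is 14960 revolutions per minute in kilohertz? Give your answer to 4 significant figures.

0.2493 kHz

1 revolution per minute = 1.66667 × 10^-5 kHz.
So 14960 × 1.66667 × 10^-5 ≈ 0.2493 kHz.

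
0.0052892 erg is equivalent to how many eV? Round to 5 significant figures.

1 erg = 6.24151 × 10^11 electronvolts.
0.0052892 × 6.24151 × 10^11 ≈ 3.3013 × 10^9 eV.

3.3013 × 10^9 electronvolts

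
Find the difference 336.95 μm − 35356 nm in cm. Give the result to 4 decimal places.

0.0302 cm

336.95 μm = 0.0336950 cm and 35356 nm = 0.00353560 cm.
0.0336950 − 0.00353560 ≈ 0.0302 cm.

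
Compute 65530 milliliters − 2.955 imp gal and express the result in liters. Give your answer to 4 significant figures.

65530 mL = 65.5300 L and 2.955 imp gal = 13.4337 L.
65.5300 − 13.4337 ≈ 52.10 L.

52.10 L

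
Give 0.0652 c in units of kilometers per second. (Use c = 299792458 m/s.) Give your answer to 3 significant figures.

1 c = 299792 kilometers per second.
So 0.0652 × 299792 ≈ 19500 km/s.

19500 km/s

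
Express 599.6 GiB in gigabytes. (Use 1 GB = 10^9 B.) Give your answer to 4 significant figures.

1 gibibyte = 1.07374 gigabytes.
So 599.6 × 1.07374 ≈ 643.8 GB.

643.8 gigabytes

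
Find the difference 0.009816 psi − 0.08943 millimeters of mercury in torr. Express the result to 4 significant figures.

0.009816 psi = 0.507634 torr and 0.08943 mmHg = 0.0894300 torr.
0.507634 − 0.0894300 ≈ 0.4182 torr.

0.4182 torr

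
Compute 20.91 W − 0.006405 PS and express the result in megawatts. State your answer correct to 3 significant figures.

1.62e-5 megawatts

20.91 W = 2.09100e-5 MW and 0.006405 PS = 4.71087e-6 MW.
2.09100e-5 − 4.71087e-6 ≈ 1.62e-5 MW.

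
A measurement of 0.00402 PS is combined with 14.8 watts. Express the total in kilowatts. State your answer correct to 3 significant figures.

0.0178 kW

0.00402 PS = 0.00295670 kW and 14.8 W = 0.0148000 kW.
0.00295670 + 0.0148000 ≈ 0.0178 kW.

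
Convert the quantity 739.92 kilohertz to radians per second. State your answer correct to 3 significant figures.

4.65e+6 rad/s

1 kHz = 6283.19 radians per second.
Then 739.92 × 6283.19 ≈ 4.65e+6 rad/s.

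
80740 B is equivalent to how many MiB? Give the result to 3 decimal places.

0.077 MiB

1 byte = 9.53674 × 10^-7 MiB.
Thus 80740 × 9.53674 × 10^-7 ≈ 0.077 MiB.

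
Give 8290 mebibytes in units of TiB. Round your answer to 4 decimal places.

0.0079 tebibytes

1 mebibyte = 9.53674 × 10^-7 TiB.
8290 × 9.53674 × 10^-7 ≈ 0.0079 TiB.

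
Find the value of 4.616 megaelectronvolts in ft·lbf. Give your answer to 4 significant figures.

5.455e-13 ft·lbf

1 megaelectronvolt = 1.18170e-13 ft·lbf.
Then 4.616 × 1.18170e-13 ≈ 5.455e-13 ft·lbf.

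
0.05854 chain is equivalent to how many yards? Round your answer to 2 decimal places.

1.29 yards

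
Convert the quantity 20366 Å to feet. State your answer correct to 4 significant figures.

6.682e-6 ft

1 Å = 3.28084e-10 ft.
20366 × 3.28084e-10 ≈ 6.682e-6 ft.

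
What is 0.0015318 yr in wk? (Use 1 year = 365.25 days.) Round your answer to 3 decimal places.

1 yr = 52.1786 weeks.
0.0015318 × 52.1786 ≈ 0.080 wk.

0.080 weeks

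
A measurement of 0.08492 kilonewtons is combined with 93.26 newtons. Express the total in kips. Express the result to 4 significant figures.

0.04006 kip

0.08492 kN = 0.0190908 kip and 93.26 N = 0.0209657 kip.
0.0190908 + 0.0209657 ≈ 0.04006 kip.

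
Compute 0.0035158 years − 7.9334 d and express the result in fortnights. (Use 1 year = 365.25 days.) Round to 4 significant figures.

-0.4749 fortnights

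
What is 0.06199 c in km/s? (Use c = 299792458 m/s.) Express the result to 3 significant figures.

1 c = 299792 kilometers per second.
0.06199 × 299792 ≈ 18600 km/s.

18600 km/s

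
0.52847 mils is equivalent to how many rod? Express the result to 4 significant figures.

2.669 × 10^-6 rod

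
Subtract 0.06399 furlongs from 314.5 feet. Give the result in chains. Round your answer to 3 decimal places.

314.5 ft = 4.76515 chain and 0.06399 furlong = 0.639900 chain.
4.76515 − 0.639900 ≈ 4.125 chain.

4.125 chain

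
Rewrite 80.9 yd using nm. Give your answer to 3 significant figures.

7.40e+10 nanometers

1 yard = 9.14400e+8 nm.
80.9 × 9.14400e+8 ≈ 7.40e+10 nm.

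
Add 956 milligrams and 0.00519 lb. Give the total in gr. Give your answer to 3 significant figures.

956 mg = 14.7533 gr and 0.00519 lb = 36.3300 gr.
14.7533 + 36.3300 ≈ 51.1 gr.

51.1 grains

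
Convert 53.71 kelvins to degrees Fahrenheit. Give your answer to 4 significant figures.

-363.0 °F

K = (°F + 459.67) × 5/9.
Applying the formula gives -363.0 °F.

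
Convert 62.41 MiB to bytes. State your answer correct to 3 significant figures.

6.54e+7 B

1 MiB = 1.04858e+6 B.
So 62.41 × 1.04858e+6 ≈ 6.54e+7 B.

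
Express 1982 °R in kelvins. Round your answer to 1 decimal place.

1101.1 K

°R = K × 9/5.
Applying the formula gives 1101.1 K.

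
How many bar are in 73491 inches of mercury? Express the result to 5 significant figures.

2488.7 bar

1 inch of mercury = 0.0338639 bar.
Then 73491 × 0.0338639 ≈ 2488.7 bar.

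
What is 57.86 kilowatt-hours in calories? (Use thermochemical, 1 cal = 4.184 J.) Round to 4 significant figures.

1 kWh = 860421 calories.
Then 57.86 × 860421 ≈ 4.978 × 10^7 cal.

4.978 × 10^7 calories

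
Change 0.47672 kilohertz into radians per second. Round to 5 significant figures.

2995.3 rad/s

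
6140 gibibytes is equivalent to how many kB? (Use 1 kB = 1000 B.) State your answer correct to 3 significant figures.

1 GiB = 1.07374e+6 kB.
Thus 6140 × 1.07374e+6 ≈ 6.59e+9 kB.

6.59e+9 kB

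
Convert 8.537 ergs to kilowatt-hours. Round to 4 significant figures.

1 erg = 2.77778e-14 kWh.
Thus 8.537 × 2.77778e-14 ≈ 2.371e-13 kWh.

2.371e-13 kWh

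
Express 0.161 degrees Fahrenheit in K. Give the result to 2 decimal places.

K = (°F + 459.67) × 5/9.
Applying the formula gives 255.46 K.

255.46 K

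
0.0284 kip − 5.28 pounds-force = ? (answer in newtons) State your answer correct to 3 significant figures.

0.0284 kip = 126.329 N and 5.28 lbf = 23.4866 N.
126.329 − 23.4866 ≈ 103 N.

103 newtons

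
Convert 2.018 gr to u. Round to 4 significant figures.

1 grain = 3.90228 × 10^22 atomic mass units.
2.018 × 3.90228 × 10^22 ≈ 7.875 × 10^22 u.

7.875 × 10^22 u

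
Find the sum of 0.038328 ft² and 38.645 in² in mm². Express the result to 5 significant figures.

28493 mm²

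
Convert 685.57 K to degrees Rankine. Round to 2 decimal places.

1234.03 °R

°R = K × 9/5.
Applying the formula gives 1234.03 °R.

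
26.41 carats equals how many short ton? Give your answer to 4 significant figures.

1 carat = 2.20462e-7 short tons.
So 26.41 × 2.20462e-7 ≈ 5.822e-6 short ton.

5.822e-6 short ton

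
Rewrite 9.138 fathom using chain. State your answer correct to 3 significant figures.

0.831 chain

1 fathom = 0.0909091 chain.
Then 9.138 × 0.0909091 ≈ 0.831 chain.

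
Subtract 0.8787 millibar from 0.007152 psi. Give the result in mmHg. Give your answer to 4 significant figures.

-0.2892 millimeters of mercury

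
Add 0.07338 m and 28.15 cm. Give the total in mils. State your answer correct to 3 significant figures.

0.07338 m = 2888.98 mil and 28.15 cm = 11082.7 mil.
2888.98 + 11082.7 ≈ 14000 mil.

14000 mil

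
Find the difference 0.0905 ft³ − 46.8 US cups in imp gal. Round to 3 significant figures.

-1.87 imperial gallons

0.0905 ft³ = 0.563710 imp gal and 46.8 US cup = 2.43557 imp gal.
0.563710 − 2.43557 ≈ -1.87 imp gal.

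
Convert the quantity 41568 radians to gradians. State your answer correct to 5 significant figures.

2.6463 × 10^6 gradians

1 radian = 63.6620 gradians.
Then 41568 × 63.6620 ≈ 2.6463 × 10^6 grad.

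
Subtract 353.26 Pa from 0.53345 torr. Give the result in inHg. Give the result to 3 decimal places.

-0.083 inHg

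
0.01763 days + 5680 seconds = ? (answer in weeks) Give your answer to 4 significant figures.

0.01191 wk

0.01763 d = 0.00251857 wk and 5680 s = 0.00939153 wk.
0.00251857 + 0.00939153 ≈ 0.01191 wk.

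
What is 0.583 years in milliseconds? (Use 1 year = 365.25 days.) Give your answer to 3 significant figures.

1 year = 3.15576e+10 ms.
So 0.583 × 3.15576e+10 ≈ 1.84e+10 ms.

1.84e+10 ms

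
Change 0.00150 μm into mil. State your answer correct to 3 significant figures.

1 micrometer = 0.0393701 mil.
Thus 0.00150 × 0.0393701 ≈ 5.91e-5 mil.

5.91e-5 mil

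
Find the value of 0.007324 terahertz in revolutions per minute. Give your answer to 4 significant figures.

4.394 × 10^11 revolutions per minute

1 THz = 6.00000 × 10^13 revolutions per minute.
0.007324 × 6.00000 × 10^13 ≈ 4.394 × 10^11 rpm.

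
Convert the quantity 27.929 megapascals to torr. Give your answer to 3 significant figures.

1 megapascal = 7500.62 torr.
Thus 27.929 × 7500.62 ≈ 209000 torr.

209000 torr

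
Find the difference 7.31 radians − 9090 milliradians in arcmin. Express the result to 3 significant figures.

-6120 arcmin

7.31 rad = 25129.9 arcmin and 9090 mrad = 31249.1 arcmin.
25129.9 − 31249.1 ≈ -6120 arcmin.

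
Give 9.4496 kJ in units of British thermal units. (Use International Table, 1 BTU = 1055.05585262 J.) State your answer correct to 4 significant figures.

1 kJ = 0.947817 BTU.
So 9.4496 × 0.947817 ≈ 8.956 BTU.

8.956 BTU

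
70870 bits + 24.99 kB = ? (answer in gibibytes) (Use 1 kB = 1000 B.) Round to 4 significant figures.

3.152e-5 GiB

70870 bit = 8.25035e-6 GiB and 24.99 kB = 2.32738e-5 GiB.
8.25035e-6 + 2.32738e-5 ≈ 3.152e-5 GiB.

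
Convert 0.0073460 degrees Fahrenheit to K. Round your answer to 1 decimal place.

255.4 kelvins

K = (°F + 459.67) × 5/9.
Applying the formula gives 255.4 K.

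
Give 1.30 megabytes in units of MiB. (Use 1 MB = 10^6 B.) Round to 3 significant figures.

1.24 mebibytes

1 megabyte = 0.953674 MiB.
Thus 1.30 × 0.953674 ≈ 1.24 MiB.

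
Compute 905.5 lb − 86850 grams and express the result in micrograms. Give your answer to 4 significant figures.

3.239 × 10^11 μg

905.5 lb = 4.10728 × 10^11 μg and 86850 g = 8.68500 × 10^10 μg.
4.10728 × 10^11 − 8.68500 × 10^10 ≈ 3.239 × 10^11 μg.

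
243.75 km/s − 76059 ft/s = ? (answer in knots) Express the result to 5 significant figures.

428750 kn

243.75 km/s = 473812 kn and 76059 ft/s = 45063.7 kn.
473812 − 45063.7 ≈ 428750 kn.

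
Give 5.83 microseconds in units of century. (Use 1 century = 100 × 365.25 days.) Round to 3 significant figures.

1 μs = 3.16881 × 10^-16 centuries.
So 5.83 × 3.16881 × 10^-16 ≈ 1.85 × 10^-15 century.

1.85 × 10^-15 century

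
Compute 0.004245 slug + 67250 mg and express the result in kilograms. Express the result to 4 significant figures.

0.1292 kilograms

0.004245 slug = 0.0619511 kg and 67250 mg = 0.0672500 kg.
0.0619511 + 0.0672500 ≈ 0.1292 kg.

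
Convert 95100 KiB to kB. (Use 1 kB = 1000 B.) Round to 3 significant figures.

97400 kB

1 kibibyte = 1.02400 kilobytes.
Then 95100 × 1.02400 ≈ 97400 kB.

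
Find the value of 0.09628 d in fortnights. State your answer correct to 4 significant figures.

1 day = 0.0714286 fortnights.
Then 0.09628 × 0.0714286 ≈ 0.006877 fortnight.

0.006877 fortnight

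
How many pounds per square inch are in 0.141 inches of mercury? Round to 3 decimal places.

0.069 psi

1 inch of mercury = 0.491154 pounds per square inch.
So 0.141 × 0.491154 ≈ 0.069 psi.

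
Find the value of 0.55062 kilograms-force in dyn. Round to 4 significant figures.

540000 dyn

1 kilogram-force = 980665 dynes.
0.55062 × 980665 ≈ 540000 dyn.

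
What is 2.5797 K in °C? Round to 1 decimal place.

K = °C + 273.15.
Applying the formula gives -270.6 °C.

-270.6 °C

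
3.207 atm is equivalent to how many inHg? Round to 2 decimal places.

1 atmosphere = 29.9213 inches of mercury.
Thus 3.207 × 29.9213 ≈ 95.96 inHg.

95.96 inHg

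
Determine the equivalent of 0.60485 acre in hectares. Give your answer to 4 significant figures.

0.2448 ha

1 acre = 0.404686 hectares.
0.60485 × 0.404686 ≈ 0.2448 ha.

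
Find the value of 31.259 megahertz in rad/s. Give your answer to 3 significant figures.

1.96 × 10^8 rad/s

1 megahertz = 6.28319 × 10^6 radians per second.
So 31.259 × 6.28319 × 10^6 ≈ 1.96 × 10^8 rad/s.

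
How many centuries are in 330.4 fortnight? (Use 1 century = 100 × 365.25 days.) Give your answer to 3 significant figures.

0.127 century

1 fortnight = 0.000383299 century.
Then 330.4 × 0.000383299 ≈ 0.127 century.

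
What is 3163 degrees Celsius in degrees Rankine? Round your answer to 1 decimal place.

°R = (°C + 273.15) × 9/5.
Applying the formula gives 6185.1 °R.

6185.1 degrees Rankine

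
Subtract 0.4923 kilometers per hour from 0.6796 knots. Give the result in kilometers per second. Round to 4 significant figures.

0.6796 kn = 0.000349616 km/s and 0.4923 km/h = 0.000136750 km/s.
0.000349616 − 0.000136750 ≈ 0.0002129 km/s.

0.0002129 kilometers per second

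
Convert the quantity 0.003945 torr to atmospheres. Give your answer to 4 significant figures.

1 torr = 0.00131579 atm.
Thus 0.003945 × 0.00131579 ≈ 5.191e-6 atm.

5.191e-6 atm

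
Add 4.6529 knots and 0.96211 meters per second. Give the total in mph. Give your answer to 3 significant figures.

7.51 miles per hour

4.6529 kn = 5.35446 mph and 0.96211 m/s = 2.15218 mph.
5.35446 + 2.15218 ≈ 7.51 mph.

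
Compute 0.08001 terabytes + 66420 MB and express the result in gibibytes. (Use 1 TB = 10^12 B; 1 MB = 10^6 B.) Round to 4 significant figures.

0.08001 TB = 74.5151 GiB and 66420 MB = 61.8584 GiB.
74.5151 + 61.8584 ≈ 136.4 GiB.

136.4 GiB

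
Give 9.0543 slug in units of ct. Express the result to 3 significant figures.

661000 ct

1 slug = 72969.5 ct.
Then 9.0543 × 72969.5 ≈ 661000 ct.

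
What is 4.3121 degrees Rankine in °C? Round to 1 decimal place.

-270.8 degrees Celsius

°R = (°C + 273.15) × 9/5.
Applying the formula gives -270.8 °C.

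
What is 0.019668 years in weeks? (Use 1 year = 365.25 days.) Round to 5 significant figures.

1.0262 wk

1 yr = 52.1786 weeks.
So 0.019668 × 52.1786 ≈ 1.0262 wk.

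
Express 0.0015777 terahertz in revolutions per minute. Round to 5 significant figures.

1 THz = 6.00000e+13 rpm.
Then 0.0015777 × 6.00000e+13 ≈ 9.4662e+10 rpm.

9.4662e+10 revolutions per minute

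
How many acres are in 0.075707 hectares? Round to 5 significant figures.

1 ha = 2.47105 acre.
Thus 0.075707 × 2.47105 ≈ 0.18708 acre.

0.18708 acre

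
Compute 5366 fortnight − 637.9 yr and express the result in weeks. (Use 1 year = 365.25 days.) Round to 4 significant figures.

-22550 wk

5366 fortnight = 10732.0 wk and 637.9 yr = 33284.7 wk.
10732.0 − 33284.7 ≈ -22550 wk.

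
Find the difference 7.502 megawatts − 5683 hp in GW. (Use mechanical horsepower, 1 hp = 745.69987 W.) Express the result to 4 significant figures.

0.003264 gigawatts

7.502 MW = 0.00750200 GW and 5683 hp = 0.00423781 GW.
0.00750200 − 0.00423781 ≈ 0.003264 GW.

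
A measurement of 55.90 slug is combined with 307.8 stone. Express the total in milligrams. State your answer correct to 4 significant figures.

2.770e+9 mg

55.90 slug = 8.15799e+8 mg and 307.8 st = 1.95462e+9 mg.
8.15799e+8 + 1.95462e+9 ≈ 2.770e+9 mg.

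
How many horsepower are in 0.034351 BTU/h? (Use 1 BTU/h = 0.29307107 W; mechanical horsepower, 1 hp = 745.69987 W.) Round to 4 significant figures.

1 BTU per hour = 0.000393015 horsepower.
0.034351 × 0.000393015 ≈ 1.350 × 10^-5 hp.

1.350 × 10^-5 horsepower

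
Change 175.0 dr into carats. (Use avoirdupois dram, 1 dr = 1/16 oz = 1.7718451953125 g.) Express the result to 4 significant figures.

1550 ct

1 dram = 8.85923 ct.
So 175.0 × 8.85923 ≈ 1550 ct.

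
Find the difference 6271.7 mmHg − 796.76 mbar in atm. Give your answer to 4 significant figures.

7.466 atm

6271.7 mmHg = 8.25224 atm and 796.76 mbar = 0.786341 atm.
8.25224 − 0.786341 ≈ 7.466 atm.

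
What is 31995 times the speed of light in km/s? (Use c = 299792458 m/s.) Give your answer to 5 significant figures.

9.5919e+9 kilometers per second

1 speed of light = 299792.5 km/s.
31995 × 299792.5 ≈ 9.5919e+9 km/s.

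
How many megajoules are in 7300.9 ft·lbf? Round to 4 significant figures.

0.009899 MJ

1 ft·lbf = 1.35582 × 10^-6 MJ.
Thus 7300.9 × 1.35582 × 10^-6 ≈ 0.009899 MJ.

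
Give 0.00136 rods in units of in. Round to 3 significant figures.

1 rod = 198.000 in.
0.00136 × 198.000 ≈ 0.269 in.

0.269 in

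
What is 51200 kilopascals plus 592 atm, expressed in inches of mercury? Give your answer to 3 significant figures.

32800 inHg

51200 kPa = 15119.4 inHg and 592 atm = 17713.4 inHg.
15119.4 + 17713.4 ≈ 32800 inHg.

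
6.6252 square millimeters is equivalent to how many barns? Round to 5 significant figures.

6.6252 × 10^22 barn

1 square millimeter = 1.00000 × 10^22 barns.
Thus 6.6252 × 1.00000 × 10^22 ≈ 6.6252 × 10^22 barn.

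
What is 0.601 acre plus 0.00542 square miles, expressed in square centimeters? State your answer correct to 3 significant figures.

0.601 acre = 2.43216 × 10^7 cm² and 0.00542 mi² = 1.40377 × 10^8 cm².
2.43216 × 10^7 + 1.40377 × 10^8 ≈ 1.65 × 10^8 cm².

1.65 × 10^8 square centimeters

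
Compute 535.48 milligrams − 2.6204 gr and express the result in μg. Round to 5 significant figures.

535.48 mg = 535480 μg and 2.6204 gr = 169799 μg.
535480 − 169799 ≈ 365680 μg.

365680 μg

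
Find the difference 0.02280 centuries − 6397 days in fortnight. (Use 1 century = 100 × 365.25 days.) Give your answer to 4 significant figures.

0.02280 century = 59.4836 fortnight and 6397 d = 456.929 fortnight.
59.4836 − 456.929 ≈ -397.4 fortnight.

-397.4 fortnight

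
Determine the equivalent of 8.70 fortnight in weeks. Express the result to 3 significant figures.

17.4 wk

1 fortnight = 2.00000 wk.
So 8.70 × 2.00000 ≈ 17.4 wk.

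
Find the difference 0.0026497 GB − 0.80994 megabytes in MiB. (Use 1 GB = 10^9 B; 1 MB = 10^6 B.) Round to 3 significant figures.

1.75 MiB

0.0026497 GB = 2.52695 MiB and 0.80994 MB = 0.772419 MiB.
2.52695 − 0.772419 ≈ 1.75 MiB.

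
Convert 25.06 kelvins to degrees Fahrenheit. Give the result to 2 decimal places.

-414.56 degrees Fahrenheit

K = (°F + 459.67) × 5/9.
Applying the formula gives -414.56 °F.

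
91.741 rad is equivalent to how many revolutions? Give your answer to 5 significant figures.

14.601 revolutions

1 rad = 0.159155 rev.
Then 91.741 × 0.159155 ≈ 14.601 rev.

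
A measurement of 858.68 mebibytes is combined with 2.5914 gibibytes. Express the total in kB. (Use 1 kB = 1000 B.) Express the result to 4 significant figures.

3.683e+6 kilobytes

858.68 MiB = 900391 kB and 2.5914 GiB = 2.78249e+6 kB.
900391 + 2.78249e+6 ≈ 3.683e+6 kB.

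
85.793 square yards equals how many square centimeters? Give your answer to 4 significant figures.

1 yd² = 8361.27 cm².
Then 85.793 × 8361.27 ≈ 717300 cm².

717300 cm²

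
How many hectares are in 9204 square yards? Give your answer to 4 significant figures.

1 square yard = 8.36127 × 10^-5 hectares.
Thus 9204 × 8.36127 × 10^-5 ≈ 0.7696 ha.

0.7696 ha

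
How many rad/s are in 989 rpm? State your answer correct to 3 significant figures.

1 rpm = 0.104720 radians per second.
Thus 989 × 0.104720 ≈ 104 rad/s.

104 rad/s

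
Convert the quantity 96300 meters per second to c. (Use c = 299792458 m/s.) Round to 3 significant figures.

0.000321 c

1 m/s = 3.33564e-9 times the speed of light.
So 96300 × 3.33564e-9 ≈ 0.000321 c.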